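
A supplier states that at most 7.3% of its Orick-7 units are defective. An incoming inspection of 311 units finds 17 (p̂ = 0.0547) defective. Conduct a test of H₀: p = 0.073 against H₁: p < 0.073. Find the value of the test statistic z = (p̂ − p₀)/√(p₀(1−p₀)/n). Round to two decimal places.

p̂ = 17/311 ≈ 0.0547.
SE = √(p₀(1−p₀)/n) = √(0.067671/311) = 0.0148.
z = (0.0547 − 0.073)/0.0148 = -0.0183/0.0148 = -1.24.
p-value = P(Z < -1.243) ≈ 0.1069.

z = -1.24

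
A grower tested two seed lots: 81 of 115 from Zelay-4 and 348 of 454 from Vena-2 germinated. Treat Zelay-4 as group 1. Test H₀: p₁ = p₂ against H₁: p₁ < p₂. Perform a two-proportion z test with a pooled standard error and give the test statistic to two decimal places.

z = -1.38

p̂₁ = 81/115 = 0.7043, p̂₂ = 348/454 = 0.7665.
Pooled p̂ = (81+348)/(115+454) = 429/569 = 0.7540.
SE = √(0.185507 × 0.0108983) = 0.0450.
z = (0.7043 − 0.7665)/0.0450 = -0.0622/0.0450 = -1.38.
p-value = P(Z < -1.383) ≈ 0.0834.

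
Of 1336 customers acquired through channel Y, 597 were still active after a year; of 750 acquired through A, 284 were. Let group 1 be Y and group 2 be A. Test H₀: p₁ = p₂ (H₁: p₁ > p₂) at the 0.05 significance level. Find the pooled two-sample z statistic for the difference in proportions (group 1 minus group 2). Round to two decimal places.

p̂₁ = 597/1336 ≈ 0.4469, p̂₂ = 284/750 ≈ 0.3787.
Pooled p̂ = (597+284)/(1336+750) = 881/2086 = 0.4223.
SE = √(0.243969 × 0.00208184) = 0.0225.
z = (0.4469 − 0.3787)/0.0225 = 0.0682/0.0225 = 3.03.
p-value = P(Z > 3.026) ≈ 0.0012; since p < α = 0.05, reject H₀.

z = 3.03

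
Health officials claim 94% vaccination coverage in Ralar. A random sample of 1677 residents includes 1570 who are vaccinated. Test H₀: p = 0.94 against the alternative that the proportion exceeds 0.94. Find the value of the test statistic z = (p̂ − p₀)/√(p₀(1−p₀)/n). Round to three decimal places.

p̂ = 1570/1677 = 0.936196.
Standard error under H₀: √(0.94×0.06/1677) = 0.005799.
z = (0.936196 − 0.94)/0.005799 = -0.003804/0.005799 = -0.656.
p-value = P(Z > -0.656) ≈ 0.7441.

z = -0.656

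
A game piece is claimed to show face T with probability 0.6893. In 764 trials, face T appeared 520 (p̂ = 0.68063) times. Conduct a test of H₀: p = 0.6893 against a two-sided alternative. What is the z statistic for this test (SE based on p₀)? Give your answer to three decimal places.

z = -0.518

p̂ = 520/764 = 0.68063.
SE = √(p₀(1−p₀)/n) = √(0.21417/764) = 0.01674.
z = (0.68063 − 0.6893)/0.01674 = -0.00867/0.01674 = -0.518.
p-value = 2·P(Z > 0.518) ≈ 0.6045.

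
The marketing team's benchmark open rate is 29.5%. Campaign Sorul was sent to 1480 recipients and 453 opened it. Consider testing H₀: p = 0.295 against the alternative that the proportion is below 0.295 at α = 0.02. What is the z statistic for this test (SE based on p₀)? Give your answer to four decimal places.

p̂ = 453/1480 ≈ 0.306081.
Under H₀, SE = √(0.295·0.705/1480) = √(0.000140524) = 0.011854.
z = (0.306081 − 0.295)/0.011854 = 0.011081/0.011854 = 0.9348.
p-value = P(Z < 0.935) ≈ 0.8250. With α = 0.02, fail to reject H₀.

z = 0.9348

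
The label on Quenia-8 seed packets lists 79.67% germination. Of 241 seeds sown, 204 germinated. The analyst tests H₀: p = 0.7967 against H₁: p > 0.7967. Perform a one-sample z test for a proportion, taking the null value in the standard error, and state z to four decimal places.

p̂ = 204/241 = 0.8464730.
Under H₀, SE = √(0.7967·0.2033/241) = √(0.000672071) = 0.0259243.
z = (0.8464730 − 0.7967)/0.0259243 = 0.0497730/0.0259243 = 1.9199.

z = 1.9199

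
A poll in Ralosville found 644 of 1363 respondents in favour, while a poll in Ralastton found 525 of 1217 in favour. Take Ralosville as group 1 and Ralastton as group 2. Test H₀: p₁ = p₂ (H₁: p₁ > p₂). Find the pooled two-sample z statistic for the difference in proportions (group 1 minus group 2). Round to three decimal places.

z = 2.093

p̂₁ = 644/1363 ≈ 0.472487, p̂₂ = 525/1217 ≈ 0.431389.
Pooled p̂ = (644+525)/(1363+1217) = 1169/2580 = 0.453101.
SE = √(0.2478 × 0.00155537) = 0.019632.
z = (0.472487 − 0.431389)/0.019632 = 0.041098/0.019632 = 2.093.
p-value = P(Z > 2.093) ≈ 0.0182.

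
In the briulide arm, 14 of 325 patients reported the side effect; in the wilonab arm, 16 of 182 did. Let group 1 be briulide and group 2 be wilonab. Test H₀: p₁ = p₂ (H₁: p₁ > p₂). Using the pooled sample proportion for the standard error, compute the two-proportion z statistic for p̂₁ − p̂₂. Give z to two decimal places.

p̂₁ = 14/325 ≈ 0.04308, p̂₂ = 16/182 ≈ 0.08791.
Pooled p̂ = (14+16)/(325+182) = 30/507 = 0.05917.
SE = √(p̂(1−p̂)(1/n₁+1/n₂)) = √(0.05917·0.94083·0.00857143) = √(0.000477174) = 0.02184.
z = (0.04308 − 0.08791)/0.02184 = -0.04483/0.02184 = -2.05.

z = -2.05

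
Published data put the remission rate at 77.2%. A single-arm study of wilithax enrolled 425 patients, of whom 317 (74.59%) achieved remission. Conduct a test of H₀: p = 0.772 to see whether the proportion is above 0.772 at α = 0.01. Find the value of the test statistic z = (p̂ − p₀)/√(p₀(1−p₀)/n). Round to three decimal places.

z = -1.283

p̂ = 317/425 ≈ 0.745882.
SE = √(p₀(1−p₀)/n) = √(0.17602/425) = 0.020351.
z = (0.745882 − 0.772)/0.020351 = -0.026118/0.020351 = -1.283.
p-value = P(Z > -1.283) ≈ 0.9003; since p > α = 0.01, fail to reject H₀.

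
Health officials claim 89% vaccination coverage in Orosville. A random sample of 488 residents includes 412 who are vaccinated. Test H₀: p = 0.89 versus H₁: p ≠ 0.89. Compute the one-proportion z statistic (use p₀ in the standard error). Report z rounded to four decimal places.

z = -3.2292

p̂ = 412/488 = 0.844262.
SE = √(p₀(1−p₀)/n) = √(0.0979/488) = 0.014164.
z = (0.844262 − 0.89)/0.014164 = -0.045738/0.014164 = -3.2292.
p-value = 2·P(Z > 3.229) ≈ 0.0012.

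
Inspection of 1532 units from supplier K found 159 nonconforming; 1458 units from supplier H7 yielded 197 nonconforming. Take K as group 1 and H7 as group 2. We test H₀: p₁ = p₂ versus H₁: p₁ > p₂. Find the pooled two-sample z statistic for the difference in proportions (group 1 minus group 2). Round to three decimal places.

p̂₁ = 159/1532 ≈ 0.10379, p̂₂ = 197/1458 ≈ 0.13512.
Pooled p̂ = (159+197)/(1532+1458) = 356/2990 = 0.11906.
SE = √(0.104887 × 0.00133861) = 0.01185.
z = (0.10379 − 0.13512)/0.01185 = -0.03133/0.01185 = -2.644.

z = -2.644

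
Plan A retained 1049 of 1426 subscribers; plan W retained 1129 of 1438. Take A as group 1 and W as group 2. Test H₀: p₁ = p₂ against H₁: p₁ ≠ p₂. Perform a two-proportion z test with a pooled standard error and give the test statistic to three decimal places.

z = -3.103

p̂₁ = 1049/1426 = 0.73562, p̂₂ = 1129/1438 = 0.78512.
Pooled p̂ = (1049+1129)/(1426+1438) = 2178/2864 = 0.76047.
SE = √(p̂(1−p̂)(1/n₁+1/n₂)) = √(0.76047·0.23953·0.00139667) = √(0.000254408) = 0.01595.
z = (0.73562 − 0.78512)/0.01595 = -0.04950/0.01595 = -3.103.
Two-sided p-value ≈ 2·Φ(−3.103) = 0.0019.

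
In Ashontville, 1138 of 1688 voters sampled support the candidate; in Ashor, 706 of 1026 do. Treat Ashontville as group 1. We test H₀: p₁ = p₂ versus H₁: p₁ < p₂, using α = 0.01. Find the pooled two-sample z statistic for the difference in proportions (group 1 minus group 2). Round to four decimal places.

p̂₁ = 1138/1688 = 0.6741706, p̂₂ = 706/1026 = 0.6881092.
Pooled p̂ = (1138+706)/(1688+1026) = 1844/2714 = 0.6794399.
SE = √(p̂(1−p̂)(1/n₁+1/n₂)) = √(0.6794399·0.3205601·0.00156708) = √(0.000341311) = 0.0184746.
z = (0.6741706 − 0.6881092)/0.0184746 = -0.0139386/0.0184746 = -0.7545.
p-value = P(Z < -0.754) ≈ 0.2253, so at α = 0.01 we fail to reject H₀.

z = -0.7545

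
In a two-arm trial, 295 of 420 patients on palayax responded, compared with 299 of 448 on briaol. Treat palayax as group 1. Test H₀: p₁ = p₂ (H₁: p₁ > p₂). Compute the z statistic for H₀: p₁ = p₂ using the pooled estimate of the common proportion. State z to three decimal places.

z = 1.108

p̂₁ = 295/420 ≈ 0.70238, p̂₂ = 299/448 ≈ 0.66741.
Pooled p̂ = (295+299)/(420+448) = 594/868 = 0.68433.
SE = √(p̂(1−p̂)(1/n₁+1/n₂)) = √(0.68433·0.31567·0.0046131) = √(0.000996529) = 0.03157.
z = (0.70238 − 0.66741)/0.03157 = 0.03497/0.03157 = 1.108.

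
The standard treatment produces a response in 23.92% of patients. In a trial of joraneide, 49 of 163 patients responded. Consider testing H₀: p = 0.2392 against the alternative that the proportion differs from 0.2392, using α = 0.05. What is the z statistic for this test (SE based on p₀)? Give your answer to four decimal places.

p̂ = 49/163 ≈ 0.3006135.
Under H₀, SE = √(0.2392·0.7608/163) = √(0.00111646) = 0.0334135.
z = (0.3006135 − 0.2392)/0.0334135 = 0.0614135/0.0334135 = 1.8380.
p-value = 2·P(Z > 1.838) ≈ 0.0661, so at α = 0.05 we fail to reject H₀.

z = 1.8380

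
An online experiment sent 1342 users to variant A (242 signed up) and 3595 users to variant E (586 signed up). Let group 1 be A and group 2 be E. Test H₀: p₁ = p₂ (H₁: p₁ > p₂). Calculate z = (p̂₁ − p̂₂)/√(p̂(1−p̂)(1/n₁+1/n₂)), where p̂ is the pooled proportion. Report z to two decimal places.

p̂₁ = 242/1342 ≈ 0.18033, p̂₂ = 586/3595 ≈ 0.16300.
Pooled p̂ = (242+586)/(1342+3595) = 828/4937 = 0.16771.
SE = √(p̂(1−p̂)(1/n₁+1/n₂)) = √(0.16771·0.83229·0.00102332) = √(0.000142841) = 0.01195.
z = (0.18033 − 0.16300)/0.01195 = 0.01733/0.01195 = 1.45.

z = 1.45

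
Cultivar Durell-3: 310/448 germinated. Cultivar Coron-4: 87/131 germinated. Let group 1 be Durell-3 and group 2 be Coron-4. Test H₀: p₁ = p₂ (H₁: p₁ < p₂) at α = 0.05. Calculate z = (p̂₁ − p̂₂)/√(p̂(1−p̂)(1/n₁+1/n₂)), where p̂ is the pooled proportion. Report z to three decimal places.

p̂₁ = 310/448 = 0.69196, p̂₂ = 87/131 = 0.66412.
Pooled p̂ = (310+87)/(448+131) = 397/579 = 0.68566.
SE = √(0.215529 × 0.00986573) = 0.04611.
z = (0.69196 − 0.66412)/0.04611 = 0.02784/0.04611 = 0.604.
p-value = P(Z < 0.604) ≈ 0.7270, so at α = 0.05 we fail to reject H₀.

z = 0.604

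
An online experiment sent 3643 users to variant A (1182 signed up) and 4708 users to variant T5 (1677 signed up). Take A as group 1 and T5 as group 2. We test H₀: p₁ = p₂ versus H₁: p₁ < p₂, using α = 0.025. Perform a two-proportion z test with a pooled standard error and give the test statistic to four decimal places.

p̂₁ = 1182/3643 ≈ 0.324458, p̂₂ = 1677/4708 ≈ 0.356202.
Pooled p̂ = (1182+1677)/(3643+4708) = 2859/8351 = 0.342354.
SE = √(0.225148 × 0.000486903) = 0.010470.
z = (0.324458 − 0.356202)/0.010470 = -0.031744/0.010470 = -3.0319.
p-value = P(Z < -3.032) ≈ 0.0012; since p < α = 0.025, reject H₀.

z = -3.0319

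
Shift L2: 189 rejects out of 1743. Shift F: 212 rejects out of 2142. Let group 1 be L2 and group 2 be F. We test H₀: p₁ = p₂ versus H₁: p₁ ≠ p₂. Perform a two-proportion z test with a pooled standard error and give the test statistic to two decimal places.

p̂₁ = 189/1743 = 0.1084, p̂₂ = 212/2142 = 0.0990.
Pooled p̂ = (189+212)/(1743+2142) = 401/3885 = 0.1032.
SE = √(0.0925637 × 0.00104058) = 0.0098.
z = (0.1084 − 0.0990)/0.0098 = 0.0094/0.0098 = 0.96.
p-value = 2·P(Z > 0.964) ≈ 0.3351.

z = 0.96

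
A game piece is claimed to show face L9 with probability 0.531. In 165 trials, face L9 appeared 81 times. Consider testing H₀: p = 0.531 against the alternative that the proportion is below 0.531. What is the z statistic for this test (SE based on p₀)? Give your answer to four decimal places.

p̂ = 81/165 = 0.490909.
SE = √(p₀(1−p₀)/n) = √(0.24904/165) = 0.038850.
z = (0.490909 − 0.531)/0.038850 = -0.040091/0.038850 = -1.0319.

z = -1.0319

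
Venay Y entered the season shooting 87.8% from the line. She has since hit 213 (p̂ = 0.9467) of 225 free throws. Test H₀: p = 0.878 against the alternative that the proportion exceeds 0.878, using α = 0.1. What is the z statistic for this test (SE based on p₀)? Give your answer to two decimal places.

p̂ = 213/225 = 0.9467.
SE = √(p₀(1−p₀)/n) = √(0.10712/225) = 0.0218.
z = (0.9467 − 0.878)/0.0218 = 0.0687/0.0218 = 3.15.
p-value = P(Z > 3.147) ≈ 0.0008, so at α = 0.1 we reject H₀.

z = 3.15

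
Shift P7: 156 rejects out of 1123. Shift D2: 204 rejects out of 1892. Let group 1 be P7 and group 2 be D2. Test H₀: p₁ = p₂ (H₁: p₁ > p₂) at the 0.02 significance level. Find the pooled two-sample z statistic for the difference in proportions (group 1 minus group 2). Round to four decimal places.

z = 2.5454

p̂₁ = 156/1123 = 0.138914, p̂₂ = 204/1892 = 0.107822.
Pooled p̂ = (156+204)/(1123+1892) = 360/3015 = 0.119403.
SE = √(0.105146 × 0.00141901) = 0.012215.
z = (0.138914 − 0.107822)/0.012215 = 0.031092/0.012215 = 2.5454.
p-value = P(Z > 2.545) ≈ 0.0055; since p < α = 0.02, reject H₀.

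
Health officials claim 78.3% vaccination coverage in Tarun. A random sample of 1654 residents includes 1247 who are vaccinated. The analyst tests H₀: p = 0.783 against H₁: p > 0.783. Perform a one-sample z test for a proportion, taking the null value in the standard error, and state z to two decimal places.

p̂ = 1247/1654 = 0.75393.
Under H₀, SE = √(0.783·0.217/1654) = √(0.000102727) = 0.01014.
z = (0.75393 − 0.783)/0.01014 = -0.02907/0.01014 = -2.87.

z = -2.87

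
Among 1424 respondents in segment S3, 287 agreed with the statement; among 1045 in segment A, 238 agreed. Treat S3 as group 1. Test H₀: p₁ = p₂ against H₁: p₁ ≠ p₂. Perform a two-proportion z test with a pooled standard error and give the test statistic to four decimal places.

p̂₁ = 287/1424 ≈ 0.2015449, p̂₂ = 238/1045 ≈ 0.2277512.
Pooled p̂ = (287+238)/(1424+1045) = 525/2469 = 0.2126367.
SE = √(0.167422 × 0.00165918) = 0.0166669.
z = (0.2015449 − 0.2277512)/0.0166669 = -0.0262063/0.0166669 = -1.5724.
p-value = 2·P(Z > 1.572) ≈ 0.1159.

z = -1.5724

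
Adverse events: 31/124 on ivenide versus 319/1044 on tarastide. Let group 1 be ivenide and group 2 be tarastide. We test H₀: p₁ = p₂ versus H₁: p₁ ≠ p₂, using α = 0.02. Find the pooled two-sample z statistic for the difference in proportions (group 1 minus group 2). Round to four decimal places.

p̂₁ = 31/124 ≈ 0.250000, p̂₂ = 319/1044 ≈ 0.305556.
Pooled p̂ = (31+319)/(124+1044) = 350/1168 = 0.299658.
SE = √(p̂(1−p̂)(1/n₁+1/n₂)) = √(0.299658·0.700342·0.00902237) = √(0.00189346) = 0.043514.
z = (0.250000 − 0.305556)/0.043514 = -0.055556/0.043514 = -1.2767.
p-value = 2·P(Z > 1.277) ≈ 0.2017, so at α = 0.02 we fail to reject H₀.

z = -1.2767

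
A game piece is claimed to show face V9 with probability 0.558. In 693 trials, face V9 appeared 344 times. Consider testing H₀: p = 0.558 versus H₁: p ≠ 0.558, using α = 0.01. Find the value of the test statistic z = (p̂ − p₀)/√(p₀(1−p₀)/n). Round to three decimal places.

z = -3.266

p̂ = 344/693 = 0.496392.
SE = √(p₀(1−p₀)/n) = √(0.24664/693) = 0.018865.
z = (0.496392 − 0.558)/0.018865 = -0.061608/0.018865 = -3.266.
Two-sided p-value ≈ 2·Φ(−3.266) = 0.0011. With α = 0.01, reject H₀.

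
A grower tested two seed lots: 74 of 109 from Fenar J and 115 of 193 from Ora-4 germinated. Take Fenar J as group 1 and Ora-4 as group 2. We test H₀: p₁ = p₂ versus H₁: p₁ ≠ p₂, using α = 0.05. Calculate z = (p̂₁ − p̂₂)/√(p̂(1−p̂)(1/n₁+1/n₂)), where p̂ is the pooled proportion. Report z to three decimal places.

p̂₁ = 74/109 = 0.67890, p̂₂ = 115/193 = 0.59585.
Pooled p̂ = (74+115)/(109+193) = 189/302 = 0.62583.
SE = √(p̂(1−p̂)(1/n₁+1/n₂)) = √(0.62583·0.37417·0.0143557) = √(0.00336163) = 0.05798.
z = (0.67890 − 0.59585)/0.05798 = 0.08305/0.05798 = 1.432.
Two-sided p-value ≈ 2·Φ(−1.432) = 0.1521. With α = 0.05, fail to reject H₀.

z = 1.432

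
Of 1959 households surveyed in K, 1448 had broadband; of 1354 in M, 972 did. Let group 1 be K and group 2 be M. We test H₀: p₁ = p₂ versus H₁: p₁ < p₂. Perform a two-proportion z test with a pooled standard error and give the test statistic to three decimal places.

p̂₁ = 1448/1959 ≈ 0.73915, p̂₂ = 972/1354 ≈ 0.71787.
Pooled p̂ = (1448+972)/(1959+1354) = 2420/3313 = 0.73046.
SE = √(p̂(1−p̂)(1/n₁+1/n₂)) = √(0.73046·0.26954·0.00124902) = √(0.000245919) = 0.01568.
z = (0.73915 − 0.71787)/0.01568 = 0.02128/0.01568 = 1.357.

z = 1.357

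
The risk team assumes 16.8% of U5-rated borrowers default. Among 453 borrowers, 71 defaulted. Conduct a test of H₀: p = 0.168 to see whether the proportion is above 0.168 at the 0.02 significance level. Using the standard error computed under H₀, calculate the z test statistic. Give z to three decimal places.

z = -0.641

p̂ = 71/453 ≈ 0.15673.
SE = √(p₀(1−p₀)/n) = √(0.13978/453) = 0.01757.
z = (0.15673 − 0.168)/0.01757 = -0.01127/0.01757 = -0.641.
p-value = P(Z > -0.641) ≈ 0.7394, so at α = 0.02 we fail to reject H₀.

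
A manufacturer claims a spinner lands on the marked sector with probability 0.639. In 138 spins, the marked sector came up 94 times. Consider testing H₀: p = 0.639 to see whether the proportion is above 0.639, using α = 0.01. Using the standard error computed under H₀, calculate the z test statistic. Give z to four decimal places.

z = 1.0312

p̂ = 94/138 ≈ 0.681159.
Under H₀, SE = √(0.639·0.361/138) = √(0.00167159) = 0.040885.
z = (0.681159 − 0.639)/0.040885 = 0.042159/0.040885 = 1.0312.
p-value = P(Z > 1.031) ≈ 0.1512; since p > α = 0.01, fail to reject H₀.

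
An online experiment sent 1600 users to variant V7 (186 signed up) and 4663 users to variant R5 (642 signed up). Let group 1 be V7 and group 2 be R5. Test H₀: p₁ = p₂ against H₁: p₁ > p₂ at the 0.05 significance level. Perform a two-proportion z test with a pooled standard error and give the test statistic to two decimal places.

p̂₁ = 186/1600 = 0.1163, p̂₂ = 642/4663 = 0.1377.
Pooled p̂ = (186+642)/(1600+4663) = 828/6263 = 0.1322.
SE = √(p̂(1−p̂)(1/n₁+1/n₂)) = √(0.1322·0.8678·0.000839454) = √(9.63079e-05) = 0.0098.
z = (0.1163 − 0.1377)/0.0098 = -0.0214/0.0098 = -2.18.
p-value = P(Z > -2.184) ≈ 0.9855. With α = 0.05, fail to reject H₀.

z = -2.18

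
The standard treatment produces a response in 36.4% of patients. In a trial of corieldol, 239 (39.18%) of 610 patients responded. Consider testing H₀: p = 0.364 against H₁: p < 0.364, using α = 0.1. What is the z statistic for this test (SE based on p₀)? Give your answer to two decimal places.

p̂ = 239/610 ≈ 0.3918.
SE = √(p₀(1−p₀)/n) = √(0.2315/610) = 0.0195.
z = (0.3918 − 0.364)/0.0195 = 0.0278/0.0195 = 1.43.
p-value = P(Z < 1.427) ≈ 0.9232. With α = 0.1, fail to reject H₀.

z = 1.43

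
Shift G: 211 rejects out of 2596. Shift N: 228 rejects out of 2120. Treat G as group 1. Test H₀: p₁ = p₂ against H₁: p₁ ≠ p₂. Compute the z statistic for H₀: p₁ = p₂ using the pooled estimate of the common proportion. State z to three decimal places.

z = -3.088

p̂₁ = 211/2596 ≈ 0.0812789, p̂₂ = 228/2120 ≈ 0.1075472.
Pooled p̂ = (211+228)/(2596+2120) = 439/4716 = 0.0930874.
SE = √(p̂(1−p̂)(1/n₁+1/n₂)) = √(0.0930874·0.9069126·0.000856906) = √(7.23418e-05) = 0.0085054.
z = (0.0812789 − 0.1075472)/0.0085054 = -0.0262683/0.0085054 = -3.088.
Two-sided p-value ≈ 2·Φ(−3.088) = 0.0020.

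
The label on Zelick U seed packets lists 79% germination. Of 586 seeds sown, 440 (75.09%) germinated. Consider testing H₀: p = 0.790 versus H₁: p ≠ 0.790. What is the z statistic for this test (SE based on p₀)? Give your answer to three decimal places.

z = -2.327

p̂ = 440/586 = 0.750853.
Under H₀, SE = √(0.79·0.21/586) = √(0.000283106) = 0.016826.
z = (0.750853 − 0.79)/0.016826 = -0.039147/0.016826 = -2.327.
Two-sided p-value ≈ 2·Φ(−2.327) = 0.0200.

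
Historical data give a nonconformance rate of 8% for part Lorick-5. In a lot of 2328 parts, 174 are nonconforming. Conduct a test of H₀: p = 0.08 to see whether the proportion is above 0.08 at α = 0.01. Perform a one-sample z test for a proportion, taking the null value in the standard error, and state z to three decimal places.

z = -0.935

p̂ = 174/2328 = 0.074742.
Under H₀, SE = √(0.08·0.92/2328) = √(3.16151e-05) = 0.005623.
z = (0.074742 − 0.08)/0.005623 = -0.005258/0.005623 = -0.935.
p-value = P(Z > -0.935) ≈ 0.8251, so at α = 0.01 we fail to reject H₀.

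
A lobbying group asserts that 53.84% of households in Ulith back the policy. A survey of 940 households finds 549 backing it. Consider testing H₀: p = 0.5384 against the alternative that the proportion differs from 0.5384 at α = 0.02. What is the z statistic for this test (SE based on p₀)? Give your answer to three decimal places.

p̂ = 549/940 ≈ 0.58404.
Standard error under H₀: √(0.5384×0.4616/940) = 0.01626.
z = (0.58404 − 0.5384)/0.01626 = 0.04564/0.01626 = 2.807.
Two-sided p-value ≈ 2·Φ(−2.807) = 0.0050. With α = 0.02, reject H₀.

z = 2.807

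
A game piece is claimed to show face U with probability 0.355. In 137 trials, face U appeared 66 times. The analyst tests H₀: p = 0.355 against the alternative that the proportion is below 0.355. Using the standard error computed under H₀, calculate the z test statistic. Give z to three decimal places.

p̂ = 66/137 ≈ 0.481752.
Under H₀, SE = √(0.355·0.645/137) = √(0.00167135) = 0.040882.
z = (0.481752 − 0.355)/0.040882 = 0.126752/0.040882 = 3.100.
p-value = P(Z < 3.100) ≈ 0.9990.

z = 3.100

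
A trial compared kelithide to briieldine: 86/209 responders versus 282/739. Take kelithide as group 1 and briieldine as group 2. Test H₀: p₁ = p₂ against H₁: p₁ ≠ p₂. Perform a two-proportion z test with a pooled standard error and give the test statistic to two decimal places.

p̂₁ = 86/209 = 0.4115, p̂₂ = 282/739 = 0.3816.
Pooled p̂ = (86+282)/(209+739) = 368/948 = 0.3882.
SE = √(p̂(1−p̂)(1/n₁+1/n₂)) = √(0.3882·0.6118·0.00613787) = √(0.00145773) = 0.0382.
z = (0.4115 − 0.3816)/0.0382 = 0.0299/0.0382 = 0.78.

z = 0.78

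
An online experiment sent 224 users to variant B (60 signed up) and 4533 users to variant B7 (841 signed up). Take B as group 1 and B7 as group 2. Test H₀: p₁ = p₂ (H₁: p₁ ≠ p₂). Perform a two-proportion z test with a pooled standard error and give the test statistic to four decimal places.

z = 3.0698

p̂₁ = 60/224 = 0.267857, p̂₂ = 841/4533 = 0.185528.
Pooled p̂ = (60+841)/(224+4533) = 901/4757 = 0.189405.
SE = √(p̂(1−p̂)(1/n₁+1/n₂)) = √(0.189405·0.810595·0.00468489) = √(0.000719275) = 0.026819.
z = (0.267857 − 0.185528)/0.026819 = 0.082329/0.026819 = 3.0698.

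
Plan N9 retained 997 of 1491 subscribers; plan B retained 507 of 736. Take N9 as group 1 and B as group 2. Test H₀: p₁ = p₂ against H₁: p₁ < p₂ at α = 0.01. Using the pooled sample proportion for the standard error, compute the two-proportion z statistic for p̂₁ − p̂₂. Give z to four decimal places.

z = -0.9567

p̂₁ = 997/1491 ≈ 0.668679, p̂₂ = 507/736 ≈ 0.688859.
Pooled p̂ = (997+507)/(1491+736) = 1504/2227 = 0.675348.
SE = √(0.219253 × 0.00202939) = 0.021094.
z = (0.668679 − 0.688859)/0.021094 = -0.020180/0.021094 = -0.9567.
p-value = P(Z < -0.957) ≈ 0.1694; since p > α = 0.01, fail to reject H₀.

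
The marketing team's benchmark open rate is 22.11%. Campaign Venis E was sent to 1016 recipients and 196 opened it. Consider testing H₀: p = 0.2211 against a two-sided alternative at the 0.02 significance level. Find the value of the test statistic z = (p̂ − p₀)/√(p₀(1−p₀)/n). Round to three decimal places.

p̂ = 196/1016 = 0.19291.
Under H₀, SE = √(0.2211·0.7789/1016) = √(0.000169503) = 0.01302.
z = (0.19291 − 0.2211)/0.01302 = -0.02819/0.01302 = -2.165.
p-value = 2·P(Z > 2.165) ≈ 0.0304. With α = 0.02, fail to reject H₀.

z = -2.165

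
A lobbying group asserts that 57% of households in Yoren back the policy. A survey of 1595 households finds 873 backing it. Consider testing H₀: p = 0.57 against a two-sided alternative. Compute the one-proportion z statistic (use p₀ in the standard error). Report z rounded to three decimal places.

z = -1.828

p̂ = 873/1595 ≈ 0.547335.
Standard error under H₀: √(0.57×0.43/1595) = 0.012396.
z = (0.547335 − 0.57)/0.012396 = -0.022665/0.012396 = -1.828.
p-value = 2·P(Z > 1.828) ≈ 0.0675.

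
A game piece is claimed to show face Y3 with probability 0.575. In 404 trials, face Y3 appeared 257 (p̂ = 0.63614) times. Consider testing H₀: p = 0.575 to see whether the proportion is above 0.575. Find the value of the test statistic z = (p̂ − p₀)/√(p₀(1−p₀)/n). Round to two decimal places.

z = 2.49

p̂ = 257/404 ≈ 0.63614.
SE = √(p₀(1−p₀)/n) = √(0.24438/404) = 0.02459.
z = (0.63614 − 0.575)/0.02459 = 0.06114/0.02459 = 2.49.
p-value = P(Z > 2.486) ≈ 0.0065.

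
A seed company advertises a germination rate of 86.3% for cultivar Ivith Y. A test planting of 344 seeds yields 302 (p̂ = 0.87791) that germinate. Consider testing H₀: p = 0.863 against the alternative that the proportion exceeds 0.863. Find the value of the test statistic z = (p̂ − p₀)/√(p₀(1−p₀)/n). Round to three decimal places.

p̂ = 302/344 = 0.87791.
Under H₀, SE = √(0.863·0.137/344) = √(0.000343695) = 0.01854.
z = (0.87791 − 0.863)/0.01854 = 0.01491/0.01854 = 0.804.
p-value = P(Z > 0.804) ≈ 0.2107.

z = 0.804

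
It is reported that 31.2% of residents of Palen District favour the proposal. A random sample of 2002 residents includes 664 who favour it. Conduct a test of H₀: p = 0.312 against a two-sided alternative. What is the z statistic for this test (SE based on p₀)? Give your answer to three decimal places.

p̂ = 664/2002 = 0.331668.
SE = √(p₀(1−p₀)/n) = √(0.21466/2002) = 0.010355.
z = (0.331668 − 0.312)/0.010355 = 0.019668/0.010355 = 1.899.
Two-sided p-value ≈ 2·Φ(−1.899) = 0.0575.

z = 1.899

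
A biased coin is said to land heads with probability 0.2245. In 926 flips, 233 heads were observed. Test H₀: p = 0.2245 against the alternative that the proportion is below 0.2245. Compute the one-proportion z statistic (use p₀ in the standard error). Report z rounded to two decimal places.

z = 1.98

p̂ = 233/926 ≈ 0.2516.
SE = √(p₀(1−p₀)/n) = √(0.1741/926) = 0.0137.
z = (0.2516 − 0.2245)/0.0137 = 0.0271/0.0137 = 1.98.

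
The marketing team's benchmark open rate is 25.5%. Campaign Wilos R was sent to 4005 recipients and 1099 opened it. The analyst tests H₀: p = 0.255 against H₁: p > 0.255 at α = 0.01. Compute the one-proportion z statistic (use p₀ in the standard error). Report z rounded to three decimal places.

z = 2.818

p̂ = 1099/4005 = 0.274407.
Standard error under H₀: √(0.255×0.745/4005) = 0.006887.
z = (0.274407 − 0.255)/0.006887 = 0.019407/0.006887 = 2.818.
p-value = P(Z > 2.818) ≈ 0.0024. With α = 0.01, reject H₀.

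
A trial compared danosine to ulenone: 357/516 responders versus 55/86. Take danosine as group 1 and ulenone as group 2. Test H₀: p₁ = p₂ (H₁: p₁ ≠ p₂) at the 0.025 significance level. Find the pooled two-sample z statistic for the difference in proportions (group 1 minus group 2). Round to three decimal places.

z = 0.967

p̂₁ = 357/516 = 0.69186, p̂₂ = 55/86 = 0.63953.
Pooled p̂ = (357+55)/(516+86) = 412/602 = 0.68439.
SE = √(p̂(1−p̂)(1/n₁+1/n₂)) = √(0.68439·0.31561·0.0135659) = √(0.00293026) = 0.05413.
z = (0.69186 − 0.63953)/0.05413 = 0.05233/0.05413 = 0.967.
p-value = 2·P(Z > 0.967) ≈ 0.3337; since p > α = 0.025, fail to reject H₀.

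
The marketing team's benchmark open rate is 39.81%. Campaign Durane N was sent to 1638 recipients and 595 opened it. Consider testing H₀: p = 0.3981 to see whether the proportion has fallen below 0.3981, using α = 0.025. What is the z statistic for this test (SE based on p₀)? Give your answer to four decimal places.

z = -2.8816

p̂ = 595/1638 ≈ 0.3632479.
SE = √(p₀(1−p₀)/n) = √(0.23962/1638) = 0.0120949.
z = (0.3632479 − 0.3981)/0.0120949 = -0.0348521/0.0120949 = -2.8816.
p-value = P(Z < -2.882) ≈ 0.0020; since p < α = 0.025, reject H₀.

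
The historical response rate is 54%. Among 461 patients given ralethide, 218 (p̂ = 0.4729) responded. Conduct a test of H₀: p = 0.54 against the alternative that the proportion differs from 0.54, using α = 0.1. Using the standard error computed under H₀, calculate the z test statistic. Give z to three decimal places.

p̂ = 218/461 ≈ 0.47289.
Under H₀, SE = √(0.54·0.46/461) = √(0.000538829) = 0.02321.
z = (0.47289 − 0.54)/0.02321 = -0.06711/0.02321 = -2.891.
p-value = 2·P(Z > 2.891) ≈ 0.0038, so at α = 0.1 we reject H₀.

z = -2.891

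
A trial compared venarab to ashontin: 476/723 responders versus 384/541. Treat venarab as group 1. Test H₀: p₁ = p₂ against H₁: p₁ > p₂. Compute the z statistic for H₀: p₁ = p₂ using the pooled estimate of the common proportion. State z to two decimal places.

z = -1.94

p̂₁ = 476/723 = 0.6584, p̂₂ = 384/541 = 0.7098.
Pooled p̂ = (476+384)/(723+541) = 860/1264 = 0.6804.
SE = √(0.217463 × 0.00323155) = 0.0265.
z = (0.6584 − 0.7098)/0.0265 = -0.0514/0.0265 = -1.94.
p-value = P(Z > -1.940) ≈ 0.9738.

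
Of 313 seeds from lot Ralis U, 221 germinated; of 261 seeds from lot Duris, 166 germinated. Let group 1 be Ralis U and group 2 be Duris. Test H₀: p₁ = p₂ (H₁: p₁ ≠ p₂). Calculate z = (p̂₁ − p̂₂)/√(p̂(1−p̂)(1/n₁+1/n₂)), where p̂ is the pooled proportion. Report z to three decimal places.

z = 1.783

p̂₁ = 221/313 ≈ 0.70607, p̂₂ = 166/261 ≈ 0.63602.
Pooled p̂ = (221+166)/(313+261) = 387/574 = 0.67422.
SE = √(0.219649 × 0.00702631) = 0.03929.
z = (0.70607 − 0.63602)/0.03929 = 0.07005/0.03929 = 1.783.
p-value = 2·P(Z > 1.783) ≈ 0.0745.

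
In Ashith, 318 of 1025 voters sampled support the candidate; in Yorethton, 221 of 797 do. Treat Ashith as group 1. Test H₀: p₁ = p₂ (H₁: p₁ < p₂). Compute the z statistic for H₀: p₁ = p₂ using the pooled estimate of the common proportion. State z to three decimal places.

z = 1.529

p̂₁ = 318/1025 = 0.31024, p̂₂ = 221/797 = 0.27729.
Pooled p̂ = (318+221)/(1025+797) = 539/1822 = 0.29583.
SE = √(0.208314 × 0.00223031) = 0.02155.
z = (0.31024 − 0.27729)/0.02155 = 0.03295/0.02155 = 1.529.
p-value = P(Z < 1.529) ≈ 0.9368.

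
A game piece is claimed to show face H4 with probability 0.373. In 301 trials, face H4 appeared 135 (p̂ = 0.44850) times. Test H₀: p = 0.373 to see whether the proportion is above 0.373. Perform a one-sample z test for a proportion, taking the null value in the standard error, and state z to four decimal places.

p̂ = 135/301 = 0.448505.
SE = √(p₀(1−p₀)/n) = √(0.23387/301) = 0.027874.
z = (0.448505 − 0.373)/0.027874 = 0.075505/0.027874 = 2.7088.
p-value = P(Z > 2.709) ≈ 0.0034.

z = 2.7088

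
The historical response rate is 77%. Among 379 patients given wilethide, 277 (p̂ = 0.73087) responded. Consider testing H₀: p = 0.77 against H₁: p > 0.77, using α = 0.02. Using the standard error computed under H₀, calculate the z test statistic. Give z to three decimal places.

z = -1.810

p̂ = 277/379 = 0.73087.
Standard error under H₀: √(0.77×0.23/379) = 0.02162.
z = (0.73087 − 0.77)/0.02162 = -0.03913/0.02162 = -1.810.
p-value = P(Z > -1.810) ≈ 0.9649; since p > α = 0.02, fail to reject H₀.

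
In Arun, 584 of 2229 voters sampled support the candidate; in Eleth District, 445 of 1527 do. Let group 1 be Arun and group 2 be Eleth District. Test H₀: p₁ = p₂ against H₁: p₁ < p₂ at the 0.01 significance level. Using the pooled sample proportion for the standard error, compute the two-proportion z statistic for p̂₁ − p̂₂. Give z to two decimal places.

z = -1.99

p̂₁ = 584/2229 = 0.2620, p̂₂ = 445/1527 = 0.2914.
Pooled p̂ = (584+445)/(2229+1527) = 1029/3756 = 0.2740.
SE = √(p̂(1−p̂)(1/n₁+1/n₂)) = √(0.2740·0.7260·0.00110351) = √(0.000219496) = 0.0148.
z = (0.2620 − 0.2914)/0.0148 = -0.0294/0.0148 = -1.99.
p-value = P(Z < -1.986) ≈ 0.0235; since p > α = 0.01, fail to reject H₀.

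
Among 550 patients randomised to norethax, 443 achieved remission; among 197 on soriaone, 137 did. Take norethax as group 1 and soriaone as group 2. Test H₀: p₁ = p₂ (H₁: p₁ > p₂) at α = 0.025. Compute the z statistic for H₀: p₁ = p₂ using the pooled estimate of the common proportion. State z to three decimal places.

z = 3.180

p̂₁ = 443/550 = 0.805455, p̂₂ = 137/197 = 0.695431.
Pooled p̂ = (443+137)/(550+197) = 580/747 = 0.776439.
SE = √(p̂(1−p̂)(1/n₁+1/n₂)) = √(0.776439·0.223561·0.00689432) = √(0.00119673) = 0.034594.
z = (0.805455 − 0.695431)/0.034594 = 0.110024/0.034594 = 3.180.
p-value = P(Z > 3.180) ≈ 0.0007, so at α = 0.025 we reject H₀.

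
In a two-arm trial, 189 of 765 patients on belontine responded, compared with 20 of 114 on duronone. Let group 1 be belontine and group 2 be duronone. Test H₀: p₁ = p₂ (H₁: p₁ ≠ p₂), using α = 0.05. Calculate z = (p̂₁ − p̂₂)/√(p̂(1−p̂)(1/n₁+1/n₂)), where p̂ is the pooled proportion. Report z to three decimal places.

z = 1.676

p̂₁ = 189/765 = 0.24706, p̂₂ = 20/114 = 0.17544.
Pooled p̂ = (189+20)/(765+114) = 209/879 = 0.23777.
SE = √(0.181236 × 0.0100791) = 0.04274.
z = (0.24706 − 0.17544)/0.04274 = 0.07162/0.04274 = 1.676.
p-value = 2·P(Z > 1.676) ≈ 0.0938; since p > α = 0.05, fail to reject H₀.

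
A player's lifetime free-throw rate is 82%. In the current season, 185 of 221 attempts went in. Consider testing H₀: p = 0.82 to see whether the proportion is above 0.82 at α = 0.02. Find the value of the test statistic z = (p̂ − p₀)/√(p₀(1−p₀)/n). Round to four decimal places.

p̂ = 185/221 = 0.837104.
SE = √(p₀(1−p₀)/n) = √(0.1476/221) = 0.025843.
z = (0.837104 − 0.82)/0.025843 = 0.017104/0.025843 = 0.6618.
p-value = P(Z > 0.662) ≈ 0.2540. With α = 0.02, fail to reject H₀.

z = 0.6618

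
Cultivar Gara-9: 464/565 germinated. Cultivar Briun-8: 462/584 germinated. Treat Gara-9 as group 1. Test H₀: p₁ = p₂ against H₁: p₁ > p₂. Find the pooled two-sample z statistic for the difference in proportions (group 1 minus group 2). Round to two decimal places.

p̂₁ = 464/565 = 0.8212, p̂₂ = 462/584 = 0.7911.
Pooled p̂ = (464+462)/(565+584) = 926/1149 = 0.8059.
SE = √(p̂(1−p̂)(1/n₁+1/n₂)) = √(0.8059·0.1941·0.00348224) = √(0.000544671) = 0.0233.
z = (0.8212 − 0.7911)/0.0233 = 0.0301/0.0233 = 1.29.
p-value = P(Z > 1.292) ≈ 0.0983.

z = 1.29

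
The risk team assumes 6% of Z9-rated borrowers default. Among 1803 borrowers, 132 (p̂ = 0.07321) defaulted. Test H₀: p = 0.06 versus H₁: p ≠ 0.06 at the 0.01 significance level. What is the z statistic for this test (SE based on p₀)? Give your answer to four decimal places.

p̂ = 132/1803 = 0.073211.
SE = √(p₀(1−p₀)/n) = √(0.0564/1803) = 0.005593.
z = (0.073211 − 0.06)/0.005593 = 0.013211/0.005593 = 2.3621.
Two-sided p-value ≈ 2·Φ(−2.362) = 0.0182; since p > α = 0.01, fail to reject H₀.

z = 2.3621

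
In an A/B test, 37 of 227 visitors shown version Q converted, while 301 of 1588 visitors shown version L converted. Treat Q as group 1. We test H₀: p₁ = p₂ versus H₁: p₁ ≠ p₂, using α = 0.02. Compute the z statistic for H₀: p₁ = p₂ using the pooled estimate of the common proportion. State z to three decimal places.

z = -0.961

p̂₁ = 37/227 ≈ 0.16300, p̂₂ = 301/1588 ≈ 0.18955.
Pooled p̂ = (37+301)/(227+1588) = 338/1815 = 0.18623.
SE = √(p̂(1−p̂)(1/n₁+1/n₂)) = √(0.18623·0.81377·0.00503501) = √(0.000763035) = 0.02762.
z = (0.16300 − 0.18955)/0.02762 = -0.02655/0.02762 = -0.961.
p-value = 2·P(Z > 0.961) ≈ 0.3365. With α = 0.02, fail to reject H₀.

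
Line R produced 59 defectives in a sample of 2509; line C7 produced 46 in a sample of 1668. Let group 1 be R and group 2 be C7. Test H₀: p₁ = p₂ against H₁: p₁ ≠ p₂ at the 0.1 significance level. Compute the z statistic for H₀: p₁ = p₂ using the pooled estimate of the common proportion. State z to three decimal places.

z = -0.821

p̂₁ = 59/2509 ≈ 0.023515, p̂₂ = 46/1668 ≈ 0.027578.
Pooled p̂ = (59+46)/(2509+1668) = 105/4177 = 0.025138.
SE = √(0.0245058 × 0.000998086) = 0.004946.
z = (0.023515 − 0.027578)/0.004946 = -0.004063/0.004946 = -0.821.
Two-sided p-value ≈ 2·Φ(−0.821) = 0.4114. With α = 0.1, fail to reject H₀.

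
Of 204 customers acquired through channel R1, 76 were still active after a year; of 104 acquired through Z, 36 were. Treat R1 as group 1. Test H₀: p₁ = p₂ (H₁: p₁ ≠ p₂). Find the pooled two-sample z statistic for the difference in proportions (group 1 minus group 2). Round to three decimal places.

z = 0.455

p̂₁ = 76/204 ≈ 0.37255, p̂₂ = 36/104 ≈ 0.34615.
Pooled p̂ = (76+36)/(204+104) = 112/308 = 0.36364.
SE = √(0.231405 × 0.0145173) = 0.05796.
z = (0.37255 − 0.34615)/0.05796 = 0.02640/0.05796 = 0.455.
Two-sided p-value ≈ 2·Φ(−0.455) = 0.6488.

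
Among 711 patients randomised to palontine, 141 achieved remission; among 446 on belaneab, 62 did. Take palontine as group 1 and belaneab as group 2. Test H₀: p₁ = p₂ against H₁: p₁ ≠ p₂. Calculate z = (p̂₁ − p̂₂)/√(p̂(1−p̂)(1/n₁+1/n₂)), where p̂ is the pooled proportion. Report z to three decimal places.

p̂₁ = 141/711 ≈ 0.198312, p̂₂ = 62/446 ≈ 0.139013.
Pooled p̂ = (141+62)/(711+446) = 203/1157 = 0.175454.
SE = √(0.14467 × 0.00364862) = 0.022975.
z = (0.198312 − 0.139013)/0.022975 = 0.059299/0.022975 = 2.581.

z = 2.581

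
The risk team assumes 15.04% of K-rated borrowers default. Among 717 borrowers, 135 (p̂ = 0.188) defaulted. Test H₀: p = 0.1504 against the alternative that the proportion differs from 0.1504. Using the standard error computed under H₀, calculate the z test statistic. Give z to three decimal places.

z = 2.838

p̂ = 135/717 = 0.188285.
SE = √(p₀(1−p₀)/n) = √(0.12778/717) = 0.013350.
z = (0.188285 − 0.1504)/0.013350 = 0.037885/0.013350 = 2.838.
p-value = 2·P(Z > 2.838) ≈ 0.0045.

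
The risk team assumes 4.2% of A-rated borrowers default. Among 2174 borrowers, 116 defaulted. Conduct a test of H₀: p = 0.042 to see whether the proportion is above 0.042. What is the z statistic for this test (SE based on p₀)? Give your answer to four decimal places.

p̂ = 116/2174 ≈ 0.0533579.
Standard error under H₀: √(0.042×0.958/2174) = 0.0043021.
z = (0.0533579 − 0.042)/0.0043021 = 0.0113579/0.0043021 = 2.6401.

z = 2.6401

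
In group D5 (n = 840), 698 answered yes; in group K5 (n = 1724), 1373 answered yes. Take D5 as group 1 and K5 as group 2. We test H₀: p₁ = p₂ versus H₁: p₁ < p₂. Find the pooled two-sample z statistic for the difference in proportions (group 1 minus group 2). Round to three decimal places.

z = 2.083

p̂₁ = 698/840 ≈ 0.830952, p̂₂ = 1373/1724 ≈ 0.796404.
Pooled p̂ = (698+1373)/(840+1724) = 2071/2564 = 0.807722.
SE = √(p̂(1−p̂)(1/n₁+1/n₂)) = √(0.807722·0.192278·0.00177052) = √(0.000274975) = 0.016582.
z = (0.830952 − 0.796404)/0.016582 = 0.034548/0.016582 = 2.083.
p-value = P(Z < 2.083) ≈ 0.9814.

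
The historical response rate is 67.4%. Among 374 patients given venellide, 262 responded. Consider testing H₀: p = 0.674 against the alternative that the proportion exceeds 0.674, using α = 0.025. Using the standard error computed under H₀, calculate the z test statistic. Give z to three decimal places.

p̂ = 262/374 ≈ 0.700535.
Standard error under H₀: √(0.674×0.326/374) = 0.024238.
z = (0.700535 − 0.674)/0.024238 = 0.026535/0.024238 = 1.095.
p-value = P(Z > 1.095) ≈ 0.1368; since p > α = 0.025, fail to reject H₀.

z = 1.095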